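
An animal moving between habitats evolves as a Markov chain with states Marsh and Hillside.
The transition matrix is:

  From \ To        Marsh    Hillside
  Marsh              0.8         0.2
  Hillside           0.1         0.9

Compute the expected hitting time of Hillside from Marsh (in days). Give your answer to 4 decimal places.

5.0000

Let t(s) be the expected number of days to first reach Hillside from state s, with t(Hillside) = 0. Conditioning on the first day:
t(Marsh) = 1 + 0.8·t(Marsh)
Solving: t(Marsh) = 5.0000.
Expected days from Marsh to Hillside: 5.0000.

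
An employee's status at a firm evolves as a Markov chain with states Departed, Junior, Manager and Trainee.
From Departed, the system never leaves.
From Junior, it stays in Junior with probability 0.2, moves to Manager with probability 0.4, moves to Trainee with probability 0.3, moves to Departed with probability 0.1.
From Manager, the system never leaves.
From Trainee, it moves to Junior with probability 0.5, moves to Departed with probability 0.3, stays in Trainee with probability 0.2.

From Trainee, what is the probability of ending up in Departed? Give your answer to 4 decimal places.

Let h(s) be the probability of absorption at Departed starting from transient state s. Then h(Departed) = 1 and h(Manager) = 0. By first-step analysis:
h(Junior) = 0.1·1 + 0.2·h(Junior) + 0.4·0 + 0.3·h(Trainee)
h(Trainee) = 0.3·1 + 0.5·h(Junior) + 0.2·h(Trainee)
Solving: h(Junior) = 0.3469, h(Trainee) = 0.5918.
Starting from Trainee, the probability is 0.5918.

0.5918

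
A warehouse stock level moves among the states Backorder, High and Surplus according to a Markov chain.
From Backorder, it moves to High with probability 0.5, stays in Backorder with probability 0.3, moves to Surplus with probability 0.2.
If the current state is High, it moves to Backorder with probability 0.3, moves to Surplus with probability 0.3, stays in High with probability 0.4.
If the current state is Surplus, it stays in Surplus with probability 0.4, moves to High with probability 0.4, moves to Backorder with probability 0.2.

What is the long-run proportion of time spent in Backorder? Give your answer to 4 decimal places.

0.2697

Let the stationary distribution be π with π = πP and π_1 + π_2 + π_3 = 1.
π_1 = 0.3·π_1 + 0.3·π_2 + 0.2·π_3
π_2 = 0.5·π_1 + 0.4·π_2 + 0.4·π_3
Solving with the normalization constraint gives π = (0.2697, 0.4270, 0.3034).
So the stationary probability of Backorder is 0.2697.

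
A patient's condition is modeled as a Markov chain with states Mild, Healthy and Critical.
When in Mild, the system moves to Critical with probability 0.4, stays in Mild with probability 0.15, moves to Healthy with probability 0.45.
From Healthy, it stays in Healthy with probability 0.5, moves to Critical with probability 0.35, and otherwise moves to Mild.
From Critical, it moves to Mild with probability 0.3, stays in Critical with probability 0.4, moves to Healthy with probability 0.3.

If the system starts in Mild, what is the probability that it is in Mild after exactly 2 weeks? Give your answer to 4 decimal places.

Sum over the intermediate state after 1 week:
P = P(Mild→Mild)·P(Mild→Mild) + P(Mild→Healthy)·P(Healthy→Mild) + P(Mild→Critical)·P(Critical→Mild)
  = 0.15×0.15 + 0.45×0.15 + 0.4×0.3
  = 0.0225 + 0.0675 + 0.1200 = 0.2100

0.2100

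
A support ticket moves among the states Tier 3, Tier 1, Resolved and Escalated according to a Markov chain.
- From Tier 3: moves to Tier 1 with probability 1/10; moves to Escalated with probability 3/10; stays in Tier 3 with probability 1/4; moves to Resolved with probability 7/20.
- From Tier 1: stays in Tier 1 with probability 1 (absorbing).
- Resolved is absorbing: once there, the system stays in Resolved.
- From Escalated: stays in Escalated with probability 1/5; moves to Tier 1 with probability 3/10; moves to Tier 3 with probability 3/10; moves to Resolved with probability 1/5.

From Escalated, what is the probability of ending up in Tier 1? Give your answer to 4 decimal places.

0.5000

Let h(s) be the probability of absorption at Tier 1 starting from transient state s. Then h(Tier 1) = 1 and h(Resolved) = 0. By first-step analysis:
h(Tier 3) = 0.25·h(Tier 3) + 0.1·1 + 0.35·0 + 0.3·h(Escalated)
h(Escalated) = 0.3·h(Tier 3) + 0.3·1 + 0.2·0 + 0.2·h(Escalated)
Solving: h(Tier 3) = 0.3333, h(Escalated) = 0.5000.
Starting from Escalated, the probability is 0.5000.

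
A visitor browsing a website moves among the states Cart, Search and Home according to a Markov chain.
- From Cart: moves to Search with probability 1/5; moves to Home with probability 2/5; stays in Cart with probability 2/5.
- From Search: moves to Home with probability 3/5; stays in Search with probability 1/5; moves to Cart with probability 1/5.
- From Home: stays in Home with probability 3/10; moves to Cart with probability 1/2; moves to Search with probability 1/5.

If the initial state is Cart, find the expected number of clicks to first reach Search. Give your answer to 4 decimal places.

Let t(s) be the expected number of clicks to first reach Search from state s, with t(Search) = 0. Conditioning on the first click:
t(Cart) = 1 + 0.4·t(Cart) + 0.4·t(Home)
t(Home) = 1 + 0.5·t(Cart) + 0.3·t(Home)
Solving: t(Cart) = 5.0000, t(Home) = 5.0000.
Expected clicks from Cart to Search: 5.0000.

5.0000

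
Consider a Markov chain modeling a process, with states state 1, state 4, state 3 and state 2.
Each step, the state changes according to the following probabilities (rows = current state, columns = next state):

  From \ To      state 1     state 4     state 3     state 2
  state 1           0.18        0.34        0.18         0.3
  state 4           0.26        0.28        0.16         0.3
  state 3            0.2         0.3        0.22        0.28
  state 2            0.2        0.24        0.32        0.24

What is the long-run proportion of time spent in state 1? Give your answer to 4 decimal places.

Let the stationary distribution be π with π = πP and π_1 + π_2 + π_3 + π_4 = 1.
π_1 = 0.18·π_1 + 0.26·π_2 + 0.2·π_3 + 0.2·π_4
π_2 = 0.34·π_1 + 0.28·π_2 + 0.3·π_3 + 0.24·π_4
π_3 = 0.18·π_1 + 0.16·π_2 + 0.22·π_3 + 0.32·π_4
Solving with the normalization constraint gives π = (0.2129, 0.2861, 0.2222, 0.2788).
So the stationary probability of state 1 is 0.2129.

0.2129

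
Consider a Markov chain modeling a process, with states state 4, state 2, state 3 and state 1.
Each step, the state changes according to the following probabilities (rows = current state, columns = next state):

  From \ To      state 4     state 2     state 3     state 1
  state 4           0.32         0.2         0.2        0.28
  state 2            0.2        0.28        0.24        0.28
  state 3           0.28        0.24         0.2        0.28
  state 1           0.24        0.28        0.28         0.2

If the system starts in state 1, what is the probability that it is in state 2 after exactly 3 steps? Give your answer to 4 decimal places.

0.2502

Propagate the distribution vector 3 steps from state 1.
After 0 steps: (0.0000, 0.0000, 0.0000, 1.0000)
After 1 step: (0.2400, 0.2800, 0.2800, 0.2000)
After 2 steps: (0.2592, 0.2496, 0.2272, 0.2640)
After 3 steps: (0.2598, 0.2502, 0.2311, 0.2589)
P(in state 2 after 3 steps) = 0.2502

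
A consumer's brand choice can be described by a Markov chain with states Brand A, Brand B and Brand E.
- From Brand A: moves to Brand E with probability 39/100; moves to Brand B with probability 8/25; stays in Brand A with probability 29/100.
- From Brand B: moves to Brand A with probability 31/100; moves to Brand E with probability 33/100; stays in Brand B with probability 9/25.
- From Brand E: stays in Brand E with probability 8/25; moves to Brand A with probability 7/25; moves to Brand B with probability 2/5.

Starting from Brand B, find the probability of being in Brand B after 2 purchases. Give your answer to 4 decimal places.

0.3608

Sum over the intermediate state after 1 purchase:
P = P(Brand B→Brand A)·P(Brand A→Brand B) + P(Brand B→Brand B)·P(Brand B→Brand B) + P(Brand B→Brand E)·P(Brand E→Brand B)
  = 0.31×0.32 + 0.36×0.36 + 0.33×0.4
  = 0.0992 + 0.1296 + 0.1320 = 0.3608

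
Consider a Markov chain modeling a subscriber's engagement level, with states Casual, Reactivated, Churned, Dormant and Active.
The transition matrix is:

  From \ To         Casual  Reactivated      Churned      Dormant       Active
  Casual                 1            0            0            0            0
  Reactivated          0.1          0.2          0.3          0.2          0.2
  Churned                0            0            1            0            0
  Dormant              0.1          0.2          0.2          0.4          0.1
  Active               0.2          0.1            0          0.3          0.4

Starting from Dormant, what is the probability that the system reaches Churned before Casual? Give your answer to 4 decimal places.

0.6121

Let h(s) be the probability of absorption at Churned starting from transient state s. Then h(Churned) = 1 and h(Casual) = 0. By first-step analysis:
h(Reactivated) = 0.1·0 + 0.2·h(Reactivated) + 0.3·1 + 0.2·h(Dormant) + 0.2·h(Active)
h(Dormant) = 0.1·0 + 0.2·h(Reactivated) + 0.2·1 + 0.4·h(Dormant) + 0.1·h(Active)
h(Active) = 0.2·0 + 0.1·h(Reactivated) + 0.3·h(Dormant) + 0.4·h(Active)
Solving: h(Reactivated) = 0.6308, h(Dormant) = 0.6121, h(Active) = 0.4112.
Starting from Dormant, the probability is 0.6121.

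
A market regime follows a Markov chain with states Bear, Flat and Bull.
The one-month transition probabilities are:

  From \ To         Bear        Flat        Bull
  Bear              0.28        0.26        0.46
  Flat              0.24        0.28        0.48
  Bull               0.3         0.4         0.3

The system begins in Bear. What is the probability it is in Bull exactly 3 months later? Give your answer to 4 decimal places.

Propagate the distribution vector 3 months from Bear.
After 0 months: (1.0000, 0.0000, 0.0000)
After 1 month: (0.2800, 0.2600, 0.4600)
After 2 months: (0.2788, 0.3296, 0.3916)
After 3 months: (0.2746, 0.3214, 0.4039)
P(in Bull after 3 months) = 0.4039

0.4039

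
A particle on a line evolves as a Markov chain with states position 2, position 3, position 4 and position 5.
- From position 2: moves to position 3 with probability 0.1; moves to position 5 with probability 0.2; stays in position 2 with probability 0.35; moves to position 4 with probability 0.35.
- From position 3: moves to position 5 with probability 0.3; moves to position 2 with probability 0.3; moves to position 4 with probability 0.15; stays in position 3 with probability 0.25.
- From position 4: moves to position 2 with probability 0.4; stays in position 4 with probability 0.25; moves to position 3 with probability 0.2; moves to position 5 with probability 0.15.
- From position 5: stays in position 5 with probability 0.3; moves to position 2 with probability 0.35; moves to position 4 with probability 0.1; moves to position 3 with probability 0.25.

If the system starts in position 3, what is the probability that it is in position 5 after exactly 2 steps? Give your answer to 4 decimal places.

0.2475

Propagate the distribution vector 2 steps from position 3.
After 0 steps: (0.0000, 1.0000, 0.0000, 0.0000)
After 1 step: (0.3000, 0.2500, 0.1500, 0.3000)
After 2 steps: (0.3450, 0.1975, 0.2100, 0.2475)
P(in position 5 after 2 steps) = 0.2475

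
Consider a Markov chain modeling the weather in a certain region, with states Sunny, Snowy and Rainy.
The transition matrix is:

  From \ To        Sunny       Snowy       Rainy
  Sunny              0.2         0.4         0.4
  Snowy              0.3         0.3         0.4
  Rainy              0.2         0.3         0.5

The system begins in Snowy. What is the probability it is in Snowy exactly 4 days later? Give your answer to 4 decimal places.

Propagate the distribution vector 4 days from Snowy.
After 0 days: (0.0000, 1.0000, 0.0000)
After 1 day: (0.3000, 0.3000, 0.4000)
After 2 days: (0.2300, 0.3300, 0.4400)
After 3 days: (0.2330, 0.3230, 0.4440)
After 4 days: (0.2323, 0.3233, 0.4444)
P(in Snowy after 4 days) = 0.3233

0.3233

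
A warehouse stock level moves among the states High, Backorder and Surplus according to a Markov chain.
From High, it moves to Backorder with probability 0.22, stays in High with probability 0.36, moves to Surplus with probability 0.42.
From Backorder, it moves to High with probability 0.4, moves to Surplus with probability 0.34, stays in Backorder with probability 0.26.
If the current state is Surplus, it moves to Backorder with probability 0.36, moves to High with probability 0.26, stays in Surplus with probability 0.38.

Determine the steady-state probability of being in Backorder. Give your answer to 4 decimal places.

0.2849

Let the stationary distribution be π with π = πP and π_1 + π_2 + π_3 = 1.
π_1 = 0.36·π_1 + 0.4·π_2 + 0.26·π_3
π_2 = 0.22·π_1 + 0.26·π_2 + 0.36·π_3
Solving with the normalization constraint gives π = (0.3332, 0.2849, 0.3819).
So the stationary probability of Backorder is 0.2849.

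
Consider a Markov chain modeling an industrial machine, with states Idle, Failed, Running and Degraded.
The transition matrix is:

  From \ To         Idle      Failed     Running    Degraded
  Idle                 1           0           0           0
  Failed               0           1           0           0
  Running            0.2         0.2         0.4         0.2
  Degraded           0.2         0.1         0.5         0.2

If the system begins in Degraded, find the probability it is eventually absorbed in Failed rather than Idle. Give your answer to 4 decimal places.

0.4211

Let h(s) be the probability of absorption at Failed starting from transient state s. Then h(Failed) = 1 and h(Idle) = 0. By first-step analysis:
h(Running) = 0.2·0 + 0.2·1 + 0.4·h(Running) + 0.2·h(Degraded)
h(Degraded) = 0.2·0 + 0.1·1 + 0.5·h(Running) + 0.2·h(Degraded)
Solving: h(Running) = 0.4737, h(Degraded) = 0.4211.
Starting from Degraded, the probability is 0.4211.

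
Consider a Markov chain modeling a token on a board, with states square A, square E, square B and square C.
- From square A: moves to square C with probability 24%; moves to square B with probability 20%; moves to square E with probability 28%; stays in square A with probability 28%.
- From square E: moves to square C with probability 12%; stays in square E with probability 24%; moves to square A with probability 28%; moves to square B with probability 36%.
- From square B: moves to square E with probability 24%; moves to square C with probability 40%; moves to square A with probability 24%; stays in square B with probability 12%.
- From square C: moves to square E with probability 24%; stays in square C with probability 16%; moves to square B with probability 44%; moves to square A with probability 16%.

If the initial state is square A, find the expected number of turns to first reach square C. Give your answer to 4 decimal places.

Let t(s) be the expected number of turns to first reach square C from state s, with t(square C) = 0. Conditioning on the first turn:
t(square A) = 1 + 0.28·t(square A) + 0.28·t(square E) + 0.2·t(square B)
t(square E) = 1 + 0.28·t(square A) + 0.24·t(square E) + 0.36·t(square B)
t(square B) = 1 + 0.24·t(square A) + 0.24·t(square E) + 0.12·t(square B)
Solving: t(square A) = 4.0894, t(square E) = 4.4659, t(square B) = 3.4696.
Expected turns from square A to square C: 4.0894.

4.0894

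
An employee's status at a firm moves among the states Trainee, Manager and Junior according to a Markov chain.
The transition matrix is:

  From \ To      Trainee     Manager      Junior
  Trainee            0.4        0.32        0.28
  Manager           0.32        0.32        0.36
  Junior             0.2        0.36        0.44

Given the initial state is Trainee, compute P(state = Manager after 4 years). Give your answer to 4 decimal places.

0.3345

Propagate the distribution vector 4 years from Trainee.
After 0 years: (1.0000, 0.0000, 0.0000)
After 1 year: (0.4000, 0.3200, 0.2800)
After 2 years: (0.3184, 0.3312, 0.3504)
After 3 years: (0.3034, 0.3340, 0.3626)
After 4 years: (0.3008, 0.3345, 0.3647)
P(in Manager after 4 years) = 0.3345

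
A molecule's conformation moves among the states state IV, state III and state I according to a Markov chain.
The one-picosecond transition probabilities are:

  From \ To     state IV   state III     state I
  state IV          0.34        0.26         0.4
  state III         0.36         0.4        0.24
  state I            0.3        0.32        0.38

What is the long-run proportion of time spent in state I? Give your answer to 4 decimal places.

Let the stationary distribution be π with π = πP and π_1 + π_2 + π_3 = 1.
π_1 = 0.34·π_1 + 0.36·π_2 + 0.3·π_3
π_2 = 0.26·π_1 + 0.4·π_2 + 0.32·π_3
Solving with the normalization constraint gives π = (0.3329, 0.3261, 0.3410).
So the stationary probability of state I is 0.3410.

0.3410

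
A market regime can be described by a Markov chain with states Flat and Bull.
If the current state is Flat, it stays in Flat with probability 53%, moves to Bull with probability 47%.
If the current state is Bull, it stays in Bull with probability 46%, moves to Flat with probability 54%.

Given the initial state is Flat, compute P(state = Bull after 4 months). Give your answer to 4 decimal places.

0.4653

Propagate the distribution vector 4 months from Flat.
After 0 months: (1.0000, 0.0000)
After 1 month: (0.5300, 0.4700)
After 2 months: (0.5347, 0.4653)
After 3 months: (0.5347, 0.4653)
After 4 months: (0.5347, 0.4653)
P(in Bull after 4 months) = 0.4653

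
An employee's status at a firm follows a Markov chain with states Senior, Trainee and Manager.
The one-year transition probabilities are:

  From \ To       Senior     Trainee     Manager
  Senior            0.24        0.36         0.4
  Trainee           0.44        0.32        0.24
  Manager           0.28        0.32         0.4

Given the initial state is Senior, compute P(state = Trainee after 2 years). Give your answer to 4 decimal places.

Sum over the intermediate state after 1 year:
P = P(Senior→Senior)·P(Senior→Trainee) + P(Senior→Trainee)·P(Trainee→Trainee) + P(Senior→Manager)·P(Manager→Trainee)
  = 0.24×0.36 + 0.36×0.32 + 0.4×0.32
  = 0.0864 + 0.1152 + 0.1280 = 0.3296

0.3296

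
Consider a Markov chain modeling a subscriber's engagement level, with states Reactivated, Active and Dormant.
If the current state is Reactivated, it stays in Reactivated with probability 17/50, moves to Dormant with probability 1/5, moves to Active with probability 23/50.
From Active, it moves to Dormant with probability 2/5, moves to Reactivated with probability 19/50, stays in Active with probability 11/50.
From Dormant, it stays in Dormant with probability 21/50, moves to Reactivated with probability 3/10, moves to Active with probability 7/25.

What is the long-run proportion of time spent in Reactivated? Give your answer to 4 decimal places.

0.3393

Let the stationary distribution be π with π = πP and π_1 + π_2 + π_3 = 1.
π_1 = 0.34·π_1 + 0.38·π_2 + 0.3·π_3
π_2 = 0.46·π_1 + 0.22·π_2 + 0.28·π_3
Solving with the normalization constraint gives π = (0.3393, 0.3218, 0.3389).
So the stationary probability of Reactivated is 0.3393.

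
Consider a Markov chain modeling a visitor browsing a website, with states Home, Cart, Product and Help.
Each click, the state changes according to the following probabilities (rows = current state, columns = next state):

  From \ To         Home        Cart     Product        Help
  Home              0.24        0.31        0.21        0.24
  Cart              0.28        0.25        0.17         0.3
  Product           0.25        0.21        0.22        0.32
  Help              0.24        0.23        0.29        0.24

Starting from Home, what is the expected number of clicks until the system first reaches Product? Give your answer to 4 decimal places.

Let t(s) be the expected number of clicks to first reach Product from state s, with t(Product) = 0. Conditioning on the first click:
t(Home) = 1 + 0.24·t(Home) + 0.31·t(Cart) + 0.24·t(Help)
t(Cart) = 1 + 0.28·t(Home) + 0.25·t(Cart) + 0.3·t(Help)
t(Help) = 1 + 0.24·t(Home) + 0.23·t(Cart) + 0.24·t(Help)
Solving: t(Home) = 4.5540, t(Cart) = 4.7046, t(Help) = 4.1776.
Expected clicks from Home to Product: 4.5540.

4.5540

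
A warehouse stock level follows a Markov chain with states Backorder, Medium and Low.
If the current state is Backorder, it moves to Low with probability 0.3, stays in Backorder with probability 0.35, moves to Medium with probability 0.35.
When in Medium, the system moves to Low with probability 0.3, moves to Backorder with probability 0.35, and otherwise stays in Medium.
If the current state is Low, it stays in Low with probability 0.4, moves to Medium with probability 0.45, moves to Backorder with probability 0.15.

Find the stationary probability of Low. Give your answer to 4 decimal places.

Let the stationary distribution be π with π = πP and π_1 + π_2 + π_3 = 1.
π_1 = 0.35·π_1 + 0.35·π_2 + 0.15·π_3
π_2 = 0.35·π_1 + 0.35·π_2 + 0.45·π_3
Solving with the normalization constraint gives π = (0.2833, 0.3833, 0.3333).
So the stationary probability of Low is 0.3333.

0.3333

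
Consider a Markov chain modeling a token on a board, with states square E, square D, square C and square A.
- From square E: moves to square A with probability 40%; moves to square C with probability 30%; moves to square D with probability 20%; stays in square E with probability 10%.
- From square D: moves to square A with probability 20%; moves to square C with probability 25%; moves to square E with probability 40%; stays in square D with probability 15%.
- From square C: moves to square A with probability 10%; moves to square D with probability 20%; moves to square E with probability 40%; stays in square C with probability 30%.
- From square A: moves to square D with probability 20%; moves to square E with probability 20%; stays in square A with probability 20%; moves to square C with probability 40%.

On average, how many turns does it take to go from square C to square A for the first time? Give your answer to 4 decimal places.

4.7314

Let t(s) be the expected number of turns to first reach square A from state s, with t(square A) = 0. Conditioning on the first turn:
t(square E) = 1 + 0.1·t(square E) + 0.2·t(square D) + 0.3·t(square C)
t(square D) = 1 + 0.4·t(square E) + 0.15·t(square D) + 0.25·t(square C)
t(square C) = 1 + 0.4·t(square E) + 0.2·t(square D) + 0.3·t(square C)
Solving: t(square E) = 3.6395, t(square D) = 4.2808, t(square C) = 4.7314.
Expected turns from square C to square A: 4.7314.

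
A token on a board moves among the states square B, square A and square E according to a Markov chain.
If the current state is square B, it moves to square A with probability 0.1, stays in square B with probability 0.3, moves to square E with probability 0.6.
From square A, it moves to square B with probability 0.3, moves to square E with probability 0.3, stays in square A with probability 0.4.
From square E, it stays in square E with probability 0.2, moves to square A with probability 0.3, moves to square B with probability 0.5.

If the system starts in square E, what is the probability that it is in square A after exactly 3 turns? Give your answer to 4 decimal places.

0.2550

Propagate the distribution vector 3 turns from square E.
After 0 turns: (0.0000, 0.0000, 1.0000)
After 1 turn: (0.5000, 0.3000, 0.2000)
After 2 turns: (0.3400, 0.2300, 0.4300)
After 3 turns: (0.3860, 0.2550, 0.3590)
P(in square A after 3 turns) = 0.2550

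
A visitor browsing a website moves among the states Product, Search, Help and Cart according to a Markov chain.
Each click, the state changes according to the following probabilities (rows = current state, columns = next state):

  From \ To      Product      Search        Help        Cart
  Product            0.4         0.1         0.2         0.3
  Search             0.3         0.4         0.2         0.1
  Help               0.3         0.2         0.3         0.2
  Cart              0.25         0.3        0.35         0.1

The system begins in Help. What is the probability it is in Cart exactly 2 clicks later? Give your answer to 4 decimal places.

0.1900

Propagate the distribution vector 2 clicks from Help.
After 0 clicks: (0.0000, 0.0000, 1.0000, 0.0000)
After 1 click: (0.3000, 0.2000, 0.3000, 0.2000)
After 2 clicks: (0.3200, 0.2300, 0.2600, 0.1900)
P(in Cart after 2 clicks) = 0.1900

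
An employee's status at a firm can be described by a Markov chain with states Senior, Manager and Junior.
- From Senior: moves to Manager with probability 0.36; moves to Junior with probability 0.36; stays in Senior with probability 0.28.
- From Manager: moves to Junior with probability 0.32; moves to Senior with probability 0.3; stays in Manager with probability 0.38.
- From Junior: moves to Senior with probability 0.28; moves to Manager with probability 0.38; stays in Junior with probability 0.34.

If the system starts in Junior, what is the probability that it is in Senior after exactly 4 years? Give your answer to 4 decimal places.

Propagate the distribution vector 4 years from Junior.
After 0 years: (0.0000, 0.0000, 1.0000)
After 1 year: (0.2800, 0.3800, 0.3400)
After 2 years: (0.2876, 0.3744, 0.3380)
After 3 years: (0.2875, 0.3742, 0.3383)
After 4 years: (0.2875, 0.3743, 0.3383)
P(in Senior after 4 years) = 0.2875

0.2875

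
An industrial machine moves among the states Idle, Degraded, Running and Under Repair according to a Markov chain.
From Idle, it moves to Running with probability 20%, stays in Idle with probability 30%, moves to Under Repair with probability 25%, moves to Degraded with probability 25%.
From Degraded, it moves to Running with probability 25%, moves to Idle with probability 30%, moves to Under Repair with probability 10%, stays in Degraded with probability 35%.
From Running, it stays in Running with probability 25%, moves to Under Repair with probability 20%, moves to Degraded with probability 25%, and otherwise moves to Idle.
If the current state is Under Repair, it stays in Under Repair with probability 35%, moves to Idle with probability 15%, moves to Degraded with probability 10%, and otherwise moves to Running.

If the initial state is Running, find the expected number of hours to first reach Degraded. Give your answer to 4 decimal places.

4.7083

Let t(s) be the expected number of hours to first reach Degraded from state s, with t(Degraded) = 0. Conditioning on the first hour:
t(Idle) = 1 + 0.3·t(Idle) + 0.2·t(Running) + 0.25·t(Under Repair)
t(Running) = 1 + 0.3·t(Idle) + 0.25·t(Running) + 0.2·t(Under Repair)
t(Under Repair) = 1 + 0.15·t(Idle) + 0.4·t(Running) + 0.35·t(Under Repair)
Solving: t(Idle) = 4.7495, t(Running) = 4.7083, t(Under Repair) = 5.5319.
Expected hours from Running to Degraded: 4.7083.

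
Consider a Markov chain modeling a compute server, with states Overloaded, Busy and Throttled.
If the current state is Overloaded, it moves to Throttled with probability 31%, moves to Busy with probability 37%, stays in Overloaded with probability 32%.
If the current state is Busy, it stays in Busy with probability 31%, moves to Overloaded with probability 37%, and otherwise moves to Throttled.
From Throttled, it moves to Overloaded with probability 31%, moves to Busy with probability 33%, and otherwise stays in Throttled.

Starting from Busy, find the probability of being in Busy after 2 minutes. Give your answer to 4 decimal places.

Sum over the intermediate state after 1 minute:
P = P(Busy→Overloaded)·P(Overloaded→Busy) + P(Busy→Busy)·P(Busy→Busy) + P(Busy→Throttled)·P(Throttled→Busy)
  = 0.37×0.37 + 0.31×0.31 + 0.32×0.33
  = 0.1369 + 0.0961 + 0.1056 = 0.3386

0.3386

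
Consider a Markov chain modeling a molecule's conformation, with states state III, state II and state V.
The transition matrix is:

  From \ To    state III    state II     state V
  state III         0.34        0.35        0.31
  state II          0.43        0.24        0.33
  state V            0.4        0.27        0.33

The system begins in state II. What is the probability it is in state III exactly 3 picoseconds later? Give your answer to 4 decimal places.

Propagate the distribution vector 3 picoseconds from state II.
After 0 picoseconds: (0.0000, 1.0000, 0.0000)
After 1 picosecond: (0.4300, 0.2400, 0.3300)
After 2 picoseconds: (0.3814, 0.2972, 0.3214)
After 3 picoseconds: (0.3860, 0.2916, 0.3224)
P(in state III after 3 picoseconds) = 0.3860

0.3860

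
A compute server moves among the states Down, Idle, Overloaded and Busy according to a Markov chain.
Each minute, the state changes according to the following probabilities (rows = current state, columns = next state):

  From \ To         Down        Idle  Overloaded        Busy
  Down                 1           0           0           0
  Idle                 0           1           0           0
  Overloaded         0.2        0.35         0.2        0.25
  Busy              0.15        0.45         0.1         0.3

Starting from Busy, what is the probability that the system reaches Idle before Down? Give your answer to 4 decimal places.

0.7383

Let h(s) be the probability of absorption at Idle starting from transient state s. Then h(Idle) = 1 and h(Down) = 0. By first-step analysis:
h(Overloaded) = 0.2·0 + 0.35·1 + 0.2·h(Overloaded) + 0.25·h(Busy)
h(Busy) = 0.15·0 + 0.45·1 + 0.1·h(Overloaded) + 0.3·h(Busy)
Solving: h(Overloaded) = 0.6682, h(Busy) = 0.7383.
Starting from Busy, the probability is 0.7383.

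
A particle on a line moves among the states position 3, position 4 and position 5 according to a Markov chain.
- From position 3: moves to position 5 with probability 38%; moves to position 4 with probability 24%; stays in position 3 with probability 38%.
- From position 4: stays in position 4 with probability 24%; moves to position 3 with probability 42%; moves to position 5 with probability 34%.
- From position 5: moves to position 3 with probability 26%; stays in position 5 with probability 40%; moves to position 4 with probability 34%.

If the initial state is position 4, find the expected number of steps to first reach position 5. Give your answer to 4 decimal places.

Let t(s) be the expected number of steps to first reach position 5 from state s, with t(position 5) = 0. Conditioning on the first step:
t(position 3) = 1 + 0.38·t(position 3) + 0.24·t(position 4)
t(position 4) = 1 + 0.42·t(position 3) + 0.24·t(position 4)
Solving: t(position 3) = 2.6998, t(position 4) = 2.8078.
Expected steps from position 4 to position 5: 2.8078.

2.8078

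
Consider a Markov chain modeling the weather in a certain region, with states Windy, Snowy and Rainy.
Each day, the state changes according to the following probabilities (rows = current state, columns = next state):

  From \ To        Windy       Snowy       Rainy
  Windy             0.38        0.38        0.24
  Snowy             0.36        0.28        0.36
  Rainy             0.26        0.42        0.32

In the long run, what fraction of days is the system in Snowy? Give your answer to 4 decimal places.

0.3566

Let the stationary distribution be π with π = πP and π_1 + π_2 + π_3 = 1.
π_1 = 0.38·π_1 + 0.36·π_2 + 0.26·π_3
π_2 = 0.38·π_1 + 0.28·π_2 + 0.42·π_3
Solving with the normalization constraint gives π = (0.3360, 0.3566, 0.3074).
So the stationary probability of Snowy is 0.3566.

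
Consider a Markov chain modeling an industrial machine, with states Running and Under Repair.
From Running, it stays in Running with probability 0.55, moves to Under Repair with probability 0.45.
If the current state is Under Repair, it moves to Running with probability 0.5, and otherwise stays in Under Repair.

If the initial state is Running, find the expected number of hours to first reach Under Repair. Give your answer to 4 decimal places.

2.2222

Let t(s) be the expected number of hours to first reach Under Repair from state s, with t(Under Repair) = 0. Conditioning on the first hour:
t(Running) = 1 + 0.55·t(Running)
Solving: t(Running) = 2.2222.
Expected hours from Running to Under Repair: 2.2222.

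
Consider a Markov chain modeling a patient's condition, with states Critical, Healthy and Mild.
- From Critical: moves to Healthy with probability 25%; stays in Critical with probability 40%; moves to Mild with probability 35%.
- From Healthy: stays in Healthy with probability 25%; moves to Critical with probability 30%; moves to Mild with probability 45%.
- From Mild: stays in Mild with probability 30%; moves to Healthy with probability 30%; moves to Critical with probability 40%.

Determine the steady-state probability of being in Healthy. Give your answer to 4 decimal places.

0.2679

Let the stationary distribution be π with π = πP and π_1 + π_2 + π_3 = 1.
π_1 = 0.4·π_1 + 0.3·π_2 + 0.4·π_3
π_2 = 0.25·π_1 + 0.25·π_2 + 0.3·π_3
Solving with the normalization constraint gives π = (0.3732, 0.2679, 0.3589).
So the stationary probability of Healthy is 0.2679.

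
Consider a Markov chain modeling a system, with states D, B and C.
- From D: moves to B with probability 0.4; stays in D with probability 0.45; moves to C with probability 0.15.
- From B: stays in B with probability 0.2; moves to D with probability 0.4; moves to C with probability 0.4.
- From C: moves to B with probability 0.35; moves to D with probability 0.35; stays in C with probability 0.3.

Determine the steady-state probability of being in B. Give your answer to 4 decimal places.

Let the stationary distribution be π with π = πP and π_1 + π_2 + π_3 = 1.
π_1 = 0.45·π_1 + 0.4·π_2 + 0.35·π_3
π_2 = 0.4·π_1 + 0.2·π_2 + 0.35·π_3
Solving with the normalization constraint gives π = (0.4068, 0.3220, 0.2712).
So the stationary probability of B is 0.3220.

0.3220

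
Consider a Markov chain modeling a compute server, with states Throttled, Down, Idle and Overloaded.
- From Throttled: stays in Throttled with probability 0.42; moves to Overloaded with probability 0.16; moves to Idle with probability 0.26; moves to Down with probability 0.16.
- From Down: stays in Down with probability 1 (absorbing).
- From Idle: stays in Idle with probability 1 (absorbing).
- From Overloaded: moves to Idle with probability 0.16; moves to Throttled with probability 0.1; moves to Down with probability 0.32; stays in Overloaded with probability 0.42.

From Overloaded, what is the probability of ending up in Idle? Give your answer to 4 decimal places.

0.3708

Let h(s) be the probability of absorption at Idle starting from transient state s. Then h(Idle) = 1 and h(Down) = 0. By first-step analysis:
h(Throttled) = 0.42·h(Throttled) + 0.16·0 + 0.26·1 + 0.16·h(Overloaded)
h(Overloaded) = 0.1·h(Throttled) + 0.32·0 + 0.16·1 + 0.42·h(Overloaded)
Solving: h(Throttled) = 0.5506, h(Overloaded) = 0.3708.
Starting from Overloaded, the probability is 0.3708.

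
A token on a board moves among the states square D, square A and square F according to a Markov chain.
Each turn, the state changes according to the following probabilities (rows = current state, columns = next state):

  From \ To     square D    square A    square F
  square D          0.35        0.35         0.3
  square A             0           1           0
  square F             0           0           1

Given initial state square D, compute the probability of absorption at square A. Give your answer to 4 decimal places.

0.5385

Let h(s) be the probability of absorption at square A starting from transient state s. Then h(square A) = 1 and h(square F) = 0. By first-step analysis:
h(square D) = 0.35·h(square D) + 0.35·1 + 0.3·0
Solving: h(square D) = 0.5385.
Starting from square D, the probability is 0.5385.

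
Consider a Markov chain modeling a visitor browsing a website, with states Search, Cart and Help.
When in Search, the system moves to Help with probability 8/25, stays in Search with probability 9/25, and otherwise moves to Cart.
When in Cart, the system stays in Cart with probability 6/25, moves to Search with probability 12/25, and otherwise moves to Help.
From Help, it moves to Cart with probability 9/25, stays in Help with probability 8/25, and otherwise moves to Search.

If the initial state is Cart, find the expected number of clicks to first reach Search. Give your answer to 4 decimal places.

2.3077

Let t(s) be the expected number of clicks to first reach Search from state s, with t(Search) = 0. Conditioning on the first click:
t(Cart) = 1 + 0.24·t(Cart) + 0.28·t(Help)
t(Help) = 1 + 0.36·t(Cart) + 0.32·t(Help)
Solving: t(Cart) = 2.3077, t(Help) = 2.6923.
Expected clicks from Cart to Search: 2.3077.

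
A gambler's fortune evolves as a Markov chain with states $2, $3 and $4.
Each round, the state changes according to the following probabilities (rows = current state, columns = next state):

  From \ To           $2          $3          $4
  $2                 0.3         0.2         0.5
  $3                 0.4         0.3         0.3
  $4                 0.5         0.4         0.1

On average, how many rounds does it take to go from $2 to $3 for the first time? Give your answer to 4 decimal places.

Let t(s) be the expected number of rounds to first reach $3 from state s, with t($3) = 0. Conditioning on the first round:
t($2) = 1 + 0.3·t($2) + 0.5·t($4)
t($4) = 1 + 0.5·t($2) + 0.1·t($4)
Solving: t($2) = 3.6842, t($4) = 3.1579.
Expected rounds from $2 to $3: 3.6842.

3.6842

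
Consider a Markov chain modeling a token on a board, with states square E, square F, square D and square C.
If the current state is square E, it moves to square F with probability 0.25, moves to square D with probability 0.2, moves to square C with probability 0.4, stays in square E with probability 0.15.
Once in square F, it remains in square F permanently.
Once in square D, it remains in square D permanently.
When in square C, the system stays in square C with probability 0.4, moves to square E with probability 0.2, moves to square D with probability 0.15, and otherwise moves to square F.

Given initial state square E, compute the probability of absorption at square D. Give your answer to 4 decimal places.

Let h(s) be the probability of absorption at square D starting from transient state s. Then h(square D) = 1 and h(square F) = 0. By first-step analysis:
h(square E) = 0.15·h(square E) + 0.25·0 + 0.2·1 + 0.4·h(square C)
h(square C) = 0.2·h(square E) + 0.25·0 + 0.15·1 + 0.4·h(square C)
Solving: h(square E) = 0.4186, h(square C) = 0.3895.
Starting from square E, the probability is 0.4186.

0.4186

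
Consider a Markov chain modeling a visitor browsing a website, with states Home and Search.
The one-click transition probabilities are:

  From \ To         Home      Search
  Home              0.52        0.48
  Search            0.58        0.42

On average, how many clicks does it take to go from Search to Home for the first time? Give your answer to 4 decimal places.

1.7241

Let t(s) be the expected number of clicks to first reach Home from state s, with t(Home) = 0. Conditioning on the first click:
t(Search) = 1 + 0.42·t(Search)
Solving: t(Search) = 1.7241.
Expected clicks from Search to Home: 1.7241.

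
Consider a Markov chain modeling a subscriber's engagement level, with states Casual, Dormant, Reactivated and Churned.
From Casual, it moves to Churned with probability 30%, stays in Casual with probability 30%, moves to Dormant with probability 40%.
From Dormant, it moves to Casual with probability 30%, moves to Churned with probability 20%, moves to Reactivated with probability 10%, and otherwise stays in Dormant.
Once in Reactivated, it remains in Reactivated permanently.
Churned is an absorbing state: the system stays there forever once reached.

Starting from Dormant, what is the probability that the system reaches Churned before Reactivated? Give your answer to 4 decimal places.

0.7667

Let h(s) be the probability of absorption at Churned starting from transient state s. Then h(Churned) = 1 and h(Reactivated) = 0. By first-step analysis:
h(Casual) = 0.3·h(Casual) + 0.4·h(Dormant) + 0.3·1
h(Dormant) = 0.3·h(Casual) + 0.4·h(Dormant) + 0.1·0 + 0.2·1
Solving: h(Casual) = 0.8667, h(Dormant) = 0.7667.
Starting from Dormant, the probability is 0.7667.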